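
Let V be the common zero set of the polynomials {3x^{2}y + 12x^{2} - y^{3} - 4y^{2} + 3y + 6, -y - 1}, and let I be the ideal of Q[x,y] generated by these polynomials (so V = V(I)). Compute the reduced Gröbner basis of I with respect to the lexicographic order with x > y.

f_1 = 3x^{2}y + 12x^{2} - y^{3} - 4y^{2} + 3y + 6, LT = x^{2}y.
f_2 = -y - 1, LT = y.

S(f_1,f_2): lcm = x^{2}y. S = 3x^{2} - \tfrac{1}{3}y^{3} - \tfrac{4}{3}y^{2} + y + 2.
  reduce S modulo (f_1, f_2):
  remainder 3x^{2} ≠ 0; add g_3 = 3x^{2} to the basis.

The other S-polynomials (S(f_1,g_3), S(f_2,g_3)) all reduce to 0 modulo the current basis, so we have a Gröbner basis.
Inter-reduce: drop elements whose leading term is divisible by another's, tail-reduce, and make monic.

G = {x^{2}, y + 1}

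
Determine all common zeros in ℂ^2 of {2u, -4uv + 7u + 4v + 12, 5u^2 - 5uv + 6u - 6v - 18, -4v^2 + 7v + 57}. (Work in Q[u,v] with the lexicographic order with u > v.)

Compute a lex Gröbner basis by Buchberger's algorithm.
f_1 = 2u, LT = u.
f_2 = -4uv + 7u + 4v + 12, LT = uv.
f_3 = 5u^2 - 5uv + 6u - 6v - 18, LT = u^2.
f_4 = -4v^2 + 7v + 57, LT = v^2.

S(f_1,f_2): lcm = uv. S = 7/4u + v + 3.
  reduce S modulo (f_1, f_2, f_3, f_4):
  remainder v + 3 ≠ 0; add h_5 = v + 3 to the basis.

The other S-polynomials (S(f_1,f_3), S(f_1,f_4), S(f_2,f_3), S(f_2,f_4), S(f_3,f_4), S(f_1,h_5), S(f_2,h_5), S(f_3,h_5), S(f_4,h_5)) all reduce to 0 modulo the current basis, so we have a Gröbner basis.
Inter-reduce: drop elements whose leading term is divisible by another's, tail-reduce, and make monic.
Reduced Gröbner basis: {u, v + 3}.

The lex basis is triangular: the last element involves only v. Solving v + 3 = 0 gives v ∈ {-3}; substituting each value into the earlier elements determines the remaining variables.
  v = -3: the earlier basis element becomes u = 0, giving u = 0 — point (0, -3).

{(0, -3)}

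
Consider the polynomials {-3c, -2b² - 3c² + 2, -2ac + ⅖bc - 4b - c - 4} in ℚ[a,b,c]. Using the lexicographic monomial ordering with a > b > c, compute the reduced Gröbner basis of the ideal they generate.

f_1 = -3c, LT = c.
f_2 = -2b² - 3c² + 2, LT = b².
f_3 = -2ac + ⅖bc - 4b - c - 4, LT = ac.

S(f_1,f_3): lcm = ac. S = ⅕bc - 2b - ½c - 2.
  leading term bc: subtract (-1/15b)·f_1 from ⅕bc - 2b - ½c - 2 → -2b - ½c - 2
  leading term b: no divisor's leading term divides it; move -2b to the remainder.
  leading term c: subtract (⅙)·f_1 from -½c - 2 → -2
  leading term 1: no divisor's leading term divides it; move -2 to the remainder.
  remainder -2b - 2 ≠ 0; add g_4 = -2b - 2 to the basis.

The other S-polynomials (S(f_1,f_2), S(f_2,f_3), S(f_1,g_4), S(f_2,g_4), S(f_3,g_4)) all reduce to 0 modulo the current basis, so we have a Gröbner basis.
Inter-reduce: drop elements whose leading term is divisible by another's, tail-reduce, and make monic.

G = {b + 1, c}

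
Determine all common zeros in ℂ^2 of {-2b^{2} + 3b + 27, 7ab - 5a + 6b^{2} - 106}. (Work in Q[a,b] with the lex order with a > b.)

Compute a lex Gröbner basis by Buchberger's algorithm.
f_1 = -2b^{2} + 3b + 27, LT = b^{2}.
f_2 = 7ab - 5a + 6b^{2} - 106, LT = ab.

S(f_1,f_2): lcm = ab^{2}. S = -\tfrac{11}{14}ab - \tfrac{27}{2}a - \tfrac{6}{7}b^{3} + \tfrac{106}{7}b.
  leading term ab: subtract (-\tfrac{11}{98})·f_2 from -\tfrac{11}{14}ab - \tfrac{27}{2}a - \tfrac{6}{7}b^{3} + \tfrac{106}{7}b → -\tfrac{689}{49}a - \tfrac{6}{7}b^{3} + \tfrac{33}{49}b^{2} + \tfrac{106}{7}b - \tfrac{583}{49}
  leading term a: no divisor's leading term divides it; move -\tfrac{689}{49}a to the remainder.
  leading term b^{3}: subtract (\tfrac{3}{7}b)·f_1 from -\tfrac{6}{7}b^{3} + \tfrac{33}{49}b^{2} + \tfrac{106}{7}b - \tfrac{583}{49} → -\tfrac{30}{49}b^{2} + \tfrac{25}{7}b - \tfrac{583}{49}
  leading term b^{2}: subtract (\tfrac{15}{49})·f_1 from -\tfrac{30}{49}b^{2} + \tfrac{25}{7}b - \tfrac{583}{49} → \tfrac{130}{49}b - \tfrac{988}{49}
  leading term b: no divisor's leading term divides it; move \tfrac{130}{49}b to the remainder.
  leading term 1: no divisor's leading term divides it; move -\tfrac{988}{49} to the remainder.
  remainder -\tfrac{689}{49}a + \tfrac{130}{49}b - \tfrac{988}{49} ≠ 0; add h_3 = -\tfrac{689}{49}a + \tfrac{130}{49}b - \tfrac{988}{49} to the basis.

The other S-polynomials (S(f_1,h_3), S(f_2,h_3)) all reduce to 0 modulo the current basis, so we have a Gröbner basis.
Inter-reduce: drop elements whose leading term is divisible by another's, tail-reduce, and make monic.
Reduced Gröbner basis: {a - \tfrac{10}{53}b + \tfrac{76}{53}, b^{2} - \tfrac{3}{2}b - \tfrac{27}{2}}.

From the last basis element, b^{2} - \tfrac{3}{2}b - \tfrac{27}{2} = 0, so b takes values in {-3, 9/2}. Each choice, substituted upward through the basis, yields the corresponding point(s) of the solution set.
  b = -3: the earlier basis element becomes a + 2 = 0, giving a = -2 — point (-2, -3).
  b = 9/2: the earlier basis element becomes a + \tfrac{31}{53} = 0, giving a = -31/53 — point (-31/53, 9/2).
Each listed point satisfies every original equation (direct substitution).
A lex Gröbner basis triangularizes the system, enabling back-substitution.

{(-2, -3), (-31/53, 9/2)}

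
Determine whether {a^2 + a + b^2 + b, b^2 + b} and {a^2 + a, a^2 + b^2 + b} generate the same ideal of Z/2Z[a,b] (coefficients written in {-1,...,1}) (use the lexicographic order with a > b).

No, the ideals differ.

Two ideals are equal iff their reduced Gröbner bases coincide (the reduced basis is unique for a fixed ordering).
Buchberger on the first generating set:
f_1 = a^2 + a + b^2 + b, LT = a^2.
f_2 = b^2 + b, LT = b^2.

The S-polynomials (S(f_1,f_2)) all reduce to 0 modulo the current basis, so we have a Gröbner basis.
Inter-reduce: drop elements whose leading term is divisible by another's, tail-reduce, and make monic.
Reduced Gröbner basis: {a^2 + a, b^2 + b}.

Buchberger on the second generating set:
h_1 = a^2 + a, LT = a^2.
h_2 = a^2 + b^2 + b, LT = a^2.

S(h_1,h_2): lcm = a^2. S = a + b^2 + b.
  leading term a: no divisor's leading term divides it; move a to the remainder.
  leading term b^2: no divisor's leading term divides it; move b^2 to the remainder.
  leading term b: no divisor's leading term divides it; move b to the remainder.
  remainder a + b^2 + b ≠ 0; add k_3 = a + b^2 + b to the basis.

S(h_1,k_3): lcm = a^2. S = ab^2 + ab + a.
  leading term ab^2: subtract (b^2)·k_3 from ab^2 + ab + a → ab + a + b^4 + b^3
  leading term ab: subtract (b)·k_3 from ab + a + b^4 + b^3 → a + b^4 + b^2
  leading term a: subtract (1)·k_3 from a + b^4 + b^2 → b^4 + b
  leading term b^4: no divisor's leading term divides it; move b^4 to the remainder.
  leading term b: no divisor's leading term divides it; move b to the remainder.
  remainder b^4 + b ≠ 0; add k_4 = b^4 + b to the basis.

The other S-polynomials (S(h_2,k_3), S(h_1,k_4), S(h_2,k_4), S(k_3,k_4)) all reduce to 0 modulo the current basis, so we have a Gröbner basis.
Inter-reduce: drop elements whose leading term is divisible by another's, tail-reduce, and make monic.
Reduced Gröbner basis: {a + b^2 + b, b^4 + b}.

These differ, so the ideals are not equal.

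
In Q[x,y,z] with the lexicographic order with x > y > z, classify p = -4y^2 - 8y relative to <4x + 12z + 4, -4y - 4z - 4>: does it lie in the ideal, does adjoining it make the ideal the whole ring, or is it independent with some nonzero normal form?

First compute the reduced Gröbner basis of I by Buchberger's algorithm.
f_1 = 4x + 12z + 4, LT = x.
f_2 = -4y - 4z - 4, LT = y.

The S-polynomials (S(f_1,f_2)) all reduce to 0 modulo the current basis, so we have a Gröbner basis.
Inter-reduce: drop elements whose leading term is divisible by another's, tail-reduce, and make monic.
Reduced Gröbner basis: {x + 3z + 1, y + z + 1}.
Label its elements g_1 = x + 3z + 1, g_2 = y + z + 1.

Reduce p = -4y^2 - 8y modulo G:
  leading term y^2: subtract (-4y)·g_2 from -4y^2 - 8y → 4yz - 4y
  leading term yz: subtract (4z)·g_2 from 4yz - 4y → -4y - 4z^2 - 4z
  leading term y: subtract (-4)·g_2 from -4y - 4z^2 - 4z → -4z^2 + 4
  leading term z^2: no divisor's leading term divides it; move -4z^2 to the remainder.
  leading term 1: no divisor's leading term divides it; move 4 to the remainder.
  normal form = -4z^2 + 4.
The normal form is nonzero, so p ∉ I. Since p minus its normal form lies in I, I + (p) = I + (r) where r = -4z^2 + 4; decide whether this ideal is the whole ring.
Run Buchberger on G together with r (pairs among the g_i already reduce to 0 since G is a Gröbner basis):
g_1 = x + 3z + 1, LT = x.
g_2 = y + z + 1, LT = y.
r = -4z^2 + 4, LT = z^2.

The S-polynomials (S(g_1,g_2), S(g_1,r), S(g_2,r)) all reduce to 0 modulo the current basis, so we have a Gröbner basis.
Inter-reduce: drop elements whose leading term is divisible by another's, tail-reduce, and make monic.
Reduced Gröbner basis: {x + 3z + 1, y + z + 1, z^2 - 1}.
The reduced Gröbner basis of I + (p) is {x + 3z + 1, y + z + 1, z^2 - 1} ≠ {1}, a proper ideal, so the enlarged system stays consistent: p is independent of I, with normal form -4z^2 + 4.

-4y^2 - 8y is independent of I; its normal form modulo I is -4z^2 + 4.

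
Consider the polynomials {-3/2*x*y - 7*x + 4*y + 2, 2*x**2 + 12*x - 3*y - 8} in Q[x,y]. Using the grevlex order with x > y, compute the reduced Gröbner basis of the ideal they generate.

f_1 = -3/2*x*y - 7*x + 4*y + 2, LT = x*y.
f_2 = 2*x**2 + 12*x - 3*y - 8, LT = x**2.

S(f_1,f_2): lcm = x**2*y. S = 14/3*x**2 - 26/3*x*y + 3/2*y**2 - 4/3*x + 4*y.
  reduce S modulo (f_1, f_2):
  remainder 3/2*y**2 + 100/9*x - 109/9*y + 64/9 ≠ 0; add g_3 = 3/2*y**2 + 100/9*x - 109/9*y + 64/9 to the basis.

The other S-polynomials (S(f_1,g_3), S(f_2,g_3)) all reduce to 0 modulo the current basis, so we have a Gröbner basis.

G = {x**2 + 6*x - 3/2*y - 4, x*y + 14/3*x - 8/3*y - 4/3, y**2 + 200/27*x - 218/27*y + 128/27}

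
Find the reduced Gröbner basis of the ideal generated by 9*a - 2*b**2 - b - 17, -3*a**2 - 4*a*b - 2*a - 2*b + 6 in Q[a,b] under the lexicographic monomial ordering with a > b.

f_1 = 9*a - 2*b**2 - b - 17, LT = a.
f_2 = -3*a**2 - 4*a*b - 2*a - 2*b + 6, LT = a**2.

S(f_1,f_2): lcm = a**2. S = -2/9*a*b**2 - 13/9*a*b - 23/9*a - 2/3*b + 2.
  leading term a*b**2: subtract (-2/81*b**2)·f_1 from -2/9*a*b**2 - 13/9*a*b - 23/9*a - 2/3*b + 2 → -13/9*a*b - 23/9*a - 4/81*b**4 - 2/81*b**3 - 34/81*b**2 - 2/3*b + 2
  leading term a*b: subtract (-13/81*b)·f_1 from -13/9*a*b - 23/9*a - 4/81*b**4 - 2/81*b**3 - 34/81*b**2 - 2/3*b + 2 → -23/9*a - 4/81*b**4 - 28/81*b**3 - 47/81*b**2 - 275/81*b + 2
  leading term a: subtract (-23/81)·f_1 from -23/9*a - 4/81*b**4 - 28/81*b**3 - 47/81*b**2 - 275/81*b + 2 → -4/81*b**4 - 28/81*b**3 - 31/27*b**2 - 298/81*b - 229/81
  leading term b**4: no divisor's leading term divides it; move -4/81*b**4 to the remainder.
  leading term b**3: no divisor's leading term divides it; move -28/81*b**3 to the remainder.
  leading term b**2: no divisor's leading term divides it; move -31/27*b**2 to the remainder.
  leading term b: no divisor's leading term divides it; move -298/81*b to the remainder.
  leading term 1: no divisor's leading term divides it; move -229/81 to the remainder.
  remainder -4/81*b**4 - 28/81*b**3 - 31/27*b**2 - 298/81*b - 229/81 ≠ 0; add g_3 = -4/81*b**4 - 28/81*b**3 - 31/27*b**2 - 298/81*b - 229/81 to the basis.

The other S-polynomials (S(f_1,g_3), S(f_2,g_3)) all reduce to 0 modulo the current basis, so we have a Gröbner basis.
Inter-reduce: drop elements whose leading term is divisible by another's, tail-reduce, and make monic.

G = {a - 2/9*b**2 - 1/9*b - 17/9, b**4 + 7*b**3 + 93/4*b**2 + 149/2*b + 229/4}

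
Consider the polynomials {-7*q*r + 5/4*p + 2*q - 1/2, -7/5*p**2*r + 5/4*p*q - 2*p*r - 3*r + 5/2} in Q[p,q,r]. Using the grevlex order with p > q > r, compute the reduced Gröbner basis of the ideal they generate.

The reduced Gröbner basis is the canonical form of the ideal for this ordering.

f_1 = -7*q*r + 5/4*p + 2*q - 1/2, LT = q*r.
f_2 = -7/5*p**2*r + 5/4*p*q - 2*p*r - 3*r + 5/2, LT = p**2*r.

S(f_1,f_2): lcm = p**2*q*r. S = -5/28*p**3 - 2/7*p**2*q + 25/28*p*q**2 - 10/7*p*q*r + 1/14*p**2 - 15/7*q*r + 25/14*q.
  leading term p**3: no divisor's leading term divides it; move -5/28*p**3 to the remainder.
  leading term p**2*q: no divisor's leading term divides it; move -2/7*p**2*q to the remainder.
  leading term p*q**2: no divisor's leading term divides it; move 25/28*p*q**2 to the remainder.
  leading term p*q*r: subtract (10/49*p)·f_1 from -10/7*p*q*r + 1/14*p**2 - 15/7*q*r + 25/14*q → -9/49*p**2 - 20/49*p*q - 15/7*q*r + 5/49*p + 25/14*q
  leading term p**2: no divisor's leading term divides it; move -9/49*p**2 to the remainder.
  leading term p*q: no divisor's leading term divides it; move -20/49*p*q to the remainder.
  leading term q*r: subtract (15/49)·f_1 from -15/7*q*r + 5/49*p + 25/14*q → -55/196*p + 115/98*q + 15/98
  leading term p: no divisor's leading term divides it; move -55/196*p to the remainder.
  leading term q: no divisor's leading term divides it; move 115/98*q to the remainder.
  leading term 1: no divisor's leading term divides it; move 15/98 to the remainder.
  remainder -5/28*p**3 - 2/7*p**2*q + 25/28*p*q**2 - 9/49*p**2 - 20/49*p*q - 55/196*p + 115/98*q + 15/98 ≠ 0; add g_3 = -5/28*p**3 - 2/7*p**2*q + 25/28*p*q**2 - 9/49*p**2 - 20/49*p*q - 55/196*p + 115/98*q + 15/98 to the basis.

The other S-polynomials (S(f_1,g_3), S(f_2,g_3)) all reduce to 0 modulo the current basis, so we have a Gröbner basis.

G = {p**3 + 8/5*p**2*q - 5*p*q**2 + 36/35*p**2 + 16/7*p*q + 11/7*p - 46/7*q - 6/7, p**2*r - 25/28*p*q + 10/7*p*r + 15/7*r - 25/14, q*r - 5/28*p - 2/7*q + 1/14}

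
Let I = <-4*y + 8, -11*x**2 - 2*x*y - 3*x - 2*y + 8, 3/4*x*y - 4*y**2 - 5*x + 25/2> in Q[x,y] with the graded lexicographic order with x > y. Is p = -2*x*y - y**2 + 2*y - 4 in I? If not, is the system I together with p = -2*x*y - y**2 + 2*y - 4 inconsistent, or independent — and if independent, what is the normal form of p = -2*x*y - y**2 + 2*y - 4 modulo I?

-2*x*y - y**2 + 2*y - 4 lies in I (it reduces to 0).

First compute the reduced Gröbner basis of I by Buchberger's algorithm.
f_1 = -4*y + 8, LT = y.
f_2 = -11*x**2 - 2*x*y - 3*x - 2*y + 8, LT = x**2.
f_3 = 3/4*x*y - 4*y**2 - 5*x + 25/2, LT = x*y.

S(f_1,f_2): leading monomials are coprime, so the S-polynomial reduces to 0 (Buchberger's first criterion).
S(f_1,f_3): lcm = x*y. S = 16/3*y**2 + 14/3*x - 50/3.
  leading term y**2: subtract (-4/3*y)·f_1 from 16/3*y**2 + 14/3*x - 50/3 → 14/3*x + 32/3*y - 50/3
  leading term x: no divisor's leading term divides it; move 14/3*x to the remainder.
  leading term y: subtract (-8/3)·f_1 from 32/3*y - 50/3 → 14/3
  leading term 1: no divisor's leading term divides it; move 14/3 to the remainder.
  remainder 14/3*x + 14/3 ≠ 0; add h_4 = 14/3*x + 14/3 to the basis.

S(f_2,f_3): lcm = x**2*y. S = 182/33*x*y**2 + 20/3*x**2 + 3/11*x*y + 2/11*y**2 - 50/3*x - 8/11*y.
  leading term x*y**2: subtract (-91/66*x*y)·f_1 from 182/33*x*y**2 + 20/3*x**2 + 3/11*x*y + 2/11*y**2 - 50/3*x - 8/11*y → 20/3*x**2 + 373/33*x*y + 2/11*y**2 - 50/3*x - 8/11*y
  leading term x**2: subtract (-20/33)·f_2 from 20/3*x**2 + 373/33*x*y + 2/11*y**2 - 50/3*x - 8/11*y → 111/11*x*y + 2/11*y**2 - 610/33*x - 64/33*y + 160/33
  leading term x*y: subtract (-111/44*x)·f_1 from 111/11*x*y + 2/11*y**2 - 610/33*x - 64/33*y + 160/33 → 2/11*y**2 + 56/33*x - 64/33*y + 160/33
  leading term y**2: subtract (-1/22*y)·f_1 from 2/11*y**2 + 56/33*x - 64/33*y + 160/33 → 56/33*x - 52/33*y + 160/33
  leading term x: subtract (4/11)·h_4 from 56/33*x - 52/33*y + 160/33 → -52/33*y + 104/33
  leading term y: subtract (13/33)·f_1 from -52/33*y + 104/33 → 0
  remainder 0.

S(f_1,h_4): leading monomials are coprime, so the S-polynomial reduces to 0 (Buchberger's first criterion).
S(f_2,h_4): lcm = x**2. S = 2/11*x*y - 8/11*x + 2/11*y - 8/11.
  leading term x*y: subtract (-1/22*x)·f_1 from 2/11*x*y - 8/11*x + 2/11*y - 8/11 → -4/11*x + 2/11*y - 8/11
  leading term x: subtract (-6/77)·h_4 from -4/11*x + 2/11*y - 8/11 → 2/11*y - 4/11
  leading term y: subtract (-1/22)·f_1 from 2/11*y - 4/11 → 0
  remainder 0.

S(f_3,h_4): lcm = x*y. S = -16/3*y**2 - 20/3*x - y + 50/3.
  leading term y**2: subtract (4/3*y)·f_1 from -16/3*y**2 - 20/3*x - y + 50/3 → -20/3*x - 35/3*y + 50/3
  leading term x: subtract (-10/7)·h_4 from -20/3*x - 35/3*y + 50/3 → -35/3*y + 70/3
  leading term y: subtract (35/12)·f_1 from -35/3*y + 70/3 → 0
  remainder 0.

Every S-polynomial of the final basis reduces to 0, so we have a Gröbner basis.
Inter-reduce: drop elements whose leading term is divisible by another's, tail-reduce, and make monic.
Reduced Gröbner basis: {x + 1, y - 2}.
Label its elements g_1 = x + 1, g_2 = y - 2.

Reduce p = -2*x*y - y**2 + 2*y - 4 modulo G:
  leading term x*y: subtract (-2*y)·g_1 from -2*x*y - y**2 + 2*y - 4 → -y**2 + 4*y - 4
  leading term y**2: subtract (-y)·g_2 from -y**2 + 4*y - 4 → 2*y - 4
  leading term y: subtract (2)·g_2 from 2*y - 4 → 0
  normal form = 0.
Since the normal form is 0, p ∈ I.

Ideal membership is decidable via reduction modulo a Gröbner basis.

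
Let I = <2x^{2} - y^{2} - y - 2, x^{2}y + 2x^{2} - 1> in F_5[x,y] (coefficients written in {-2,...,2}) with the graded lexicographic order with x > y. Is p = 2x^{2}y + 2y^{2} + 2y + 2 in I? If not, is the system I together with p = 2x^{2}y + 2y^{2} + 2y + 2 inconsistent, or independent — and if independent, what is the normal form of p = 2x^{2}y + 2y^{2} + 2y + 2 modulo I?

First compute the reduced Gröbner basis of I by Buchberger's algorithm.
f_1 = 2x^{2} - y^{2} - y - 2, LT = x^{2}.
f_2 = x^{2}y + 2x^{2} - 1, LT = x^{2}y.

S(f_1,f_2): lcm = x^{2}y. S = 2y^{3} - 2x^{2} + 2y^{2} - y + 1.
  leading term y^{3}: no divisor's leading term divides it; move 2y^{3} to the remainder.
  leading term x^{2}: subtract (-1)·f_1 from -2x^{2} + 2y^{2} - y + 1 → y^{2} - 2y - 1
  leading term y^{2}: no divisor's leading term divides it; move y^{2} to the remainder.
  leading term y: no divisor's leading term divides it; move -2y to the remainder.
  leading term 1: no divisor's leading term divides it; move -1 to the remainder.
  remainder 2y^{3} + y^{2} - 2y - 1 ≠ 0; add h_3 = 2y^{3} + y^{2} - 2y - 1 to the basis.

S(f_1,h_3): leading monomials are coprime, so the S-polynomial reduces to 0 (Buchberger's first criterion).
S(f_2,h_3): lcm = x^{2}y^{3}. S = -x^{2}y^{2} + x^{2}y - 2x^{2} - y^{2}.
  leading term x^{2}y^{2}: subtract (2y^{2})·f_1 from -x^{2}y^{2} + x^{2}y - 2x^{2} - y^{2} → 2y^{4} + x^{2}y + 2y^{3} - 2x^{2} - 2y^{2}
  leading term y^{4}: subtract (y)·h_3 from 2y^{4} + x^{2}y + 2y^{3} - 2x^{2} - 2y^{2} → x^{2}y + y^{3} - 2x^{2} + y
  leading term x^{2}y: subtract (-2y)·f_1 from x^{2}y + y^{3} - 2x^{2} + y → -y^{3} - 2x^{2} - 2y^{2} + 2y
  leading term y^{3}: subtract (2)·h_3 from -y^{3} - 2x^{2} - 2y^{2} + 2y → -2x^{2} + y^{2} + y + 2
  leading term x^{2}: subtract (-1)·f_1 from -2x^{2} + y^{2} + y + 2 → 0
  remainder 0.

Every S-polynomial of the final basis reduces to 0, so we have a Gröbner basis.
Inter-reduce: drop elements whose leading term is divisible by another's, tail-reduce, and make monic.
Reduced Gröbner basis: {y^{3} - 2y^{2} - y + 2, x^{2} + 2y^{2} + 2y - 1}.
Label its elements g_1 = y^{3} - 2y^{2} - y + 2, g_2 = x^{2} + 2y^{2} + 2y - 1.

Reduce p = 2x^{2}y + 2y^{2} + 2y + 2 modulo G:
  leading term x^{2}y: subtract (2y)·g_2 from 2x^{2}y + 2y^{2} + 2y + 2 → y^{3} - 2y^{2} - y + 2
  leading term y^{3}: subtract (1)·g_1 from y^{3} - 2y^{2} - y + 2 → 0
  normal form = 0.
Since the normal form is 0, p ∈ I.

2x^{2}y + 2y^{2} + 2y + 2 lies in I (it reduces to 0).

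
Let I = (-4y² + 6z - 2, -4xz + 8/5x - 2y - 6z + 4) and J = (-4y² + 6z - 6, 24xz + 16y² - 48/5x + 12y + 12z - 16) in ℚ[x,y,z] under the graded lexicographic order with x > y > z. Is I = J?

For a fixed monomial order, each ideal has a unique reduced Gröbner basis; comparing bases decides equality.
Buchberger on the first generating set:
f_1 = -4y² + 6z - 2, LT = y².
f_2 = -4xz + 8/5x - 2y - 6z + 4, LT = xz.

S(f_1,f_2): leading monomials are coprime, so the S-polynomial reduces to 0 (Buchberger's first criterion).
Every S-polynomial of the final basis reduces to 0, so we have a Gröbner basis.
Inter-reduce: drop elements whose leading term is divisible by another's, tail-reduce, and make monic.
Reduced Gröbner basis: {xz - ⅖x + ½y + 3/2z - 1, y² - 3/2z + ½}.

Buchberger on the second generating set:
h_1 = -4y² + 6z - 6, LT = y².
h_2 = 24xz + 16y² - 48/5x + 12y + 12z - 16, LT = xz.

S(h_1,h_2): leading monomials are coprime, so the S-polynomial reduces to 0 (Buchberger's first criterion).
Every S-polynomial of the final basis reduces to 0, so we have a Gröbner basis.
Inter-reduce: drop elements whose leading term is divisible by another's, tail-reduce, and make monic.
Reduced Gröbner basis: {xz - ⅖x + ½y + 3/2z - 5/3, y² - 3/2z + 3/2}.

The bases are distinct; the ideals are different.
The choice of monomial ordering does not affect the verdict — as long as both bases are computed under the same ordering, their equality decides ideal equality.

No, the ideals differ.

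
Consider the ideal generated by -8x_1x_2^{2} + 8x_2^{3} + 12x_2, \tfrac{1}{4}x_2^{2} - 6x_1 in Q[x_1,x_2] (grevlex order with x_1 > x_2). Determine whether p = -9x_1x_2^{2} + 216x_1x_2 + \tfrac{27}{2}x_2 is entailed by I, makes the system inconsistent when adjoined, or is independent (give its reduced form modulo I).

-9x_1x_2^{2} + 216x_1x_2 + \tfrac{27}{2}x_2 lies in I (it reduces to 0).

First compute the reduced Gröbner basis of I by Buchberger's algorithm.
f_1 = -8x_1x_2^{2} + 8x_2^{3} + 12x_2, LT = x_1x_2^{2}.
f_2 = \tfrac{1}{4}x_2^{2} - 6x_1, LT = x_2^{2}.

S(f_1,f_2): lcm = x_1x_2^{2}. S = -x_2^{3} + 24x_1^{2} - \tfrac{3}{2}x_2.
  reduce S modulo (f_1, f_2):
  remainder 24x_1^{2} - 24x_1x_2 - \tfrac{3}{2}x_2 ≠ 0; add h_3 = 24x_1^{2} - 24x_1x_2 - \tfrac{3}{2}x_2 to the basis.

The other S-polynomials (S(f_1,h_3), S(f_2,h_3)) all reduce to 0 modulo the current basis, so we have a Gröbner basis.
Inter-reduce: drop elements whose leading term is divisible by another's, tail-reduce, and make monic.
Reduced Gröbner basis: {x_1^{2} - x_1x_2 - \tfrac{1}{16}x_2, x_2^{2} - 24x_1}.
Label its elements g_1 = x_1^{2} - x_1x_2 - \tfrac{1}{16}x_2, g_2 = x_2^{2} - 24x_1.

Reduce p = -9x_1x_2^{2} + 216x_1x_2 + \tfrac{27}{2}x_2 modulo G:
  leading term x_1x_2^{2}: subtract (-9x_1)·g_2 from -9x_1x_2^{2} + 216x_1x_2 + \tfrac{27}{2}x_2 → -216x_1^{2} + 216x_1x_2 + \tfrac{27}{2}x_2
  leading term x_1^{2}: subtract (-216)·g_1 from -216x_1^{2} + 216x_1x_2 + \tfrac{27}{2}x_2 → 0
  normal form = 0.
Since the normal form is 0, p ∈ I.

Ideal membership is decidable via reduction modulo a Gröbner basis.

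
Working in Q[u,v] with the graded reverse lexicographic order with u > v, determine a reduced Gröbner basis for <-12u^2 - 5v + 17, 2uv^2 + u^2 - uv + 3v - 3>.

G = {uv^2 - 1/2uv + 31/24v - 19/24, v^3 - 31/10uv - 39/10v^2 + 19/10u + 17/10v, u^2 + 5/12v - 17/12}

This is the nonlinear analogue of row-reducing a linear system.

f_1 = -12u^2 - 5v + 17, LT = u^2.
f_2 = 2uv^2 + u^2 - uv + 3v - 3, LT = uv^2.

S(f_1,f_2): lcm = u^2v^2. S = -1/2u^3 + 1/2u^2v + 5/12v^3 - 3/2uv - 17/12v^2 + 3/2u.
  leading term u^3: subtract (1/24u)·f_1 from -1/2u^3 + 1/2u^2v + 5/12v^3 - 3/2uv - 17/12v^2 + 3/2u → 1/2u^2v + 5/12v^3 - 31/24uv - 17/12v^2 + 19/24u
  leading term u^2v: subtract (-1/24v)·f_1 from 1/2u^2v + 5/12v^3 - 31/24uv - 17/12v^2 + 19/24u → 5/12v^3 - 31/24uv - 13/8v^2 + 19/24u + 17/24v
  leading term v^3: no divisor's leading term divides it; move 5/12v^3 to the remainder.
  leading term uv: no divisor's leading term divides it; move -31/24uv to the remainder.
  leading term v^2: no divisor's leading term divides it; move -13/8v^2 to the remainder.
  leading term u: no divisor's leading term divides it; move 19/24u to the remainder.
  leading term v: no divisor's leading term divides it; move 17/24v to the remainder.
  remainder 5/12v^3 - 31/24uv - 13/8v^2 + 19/24u + 17/24v ≠ 0; add g_3 = 5/12v^3 - 31/24uv - 13/8v^2 + 19/24u + 17/24v to the basis.

The other S-polynomials (S(f_1,g_3), S(f_2,g_3)) all reduce to 0 modulo the current basis, so we have a Gröbner basis.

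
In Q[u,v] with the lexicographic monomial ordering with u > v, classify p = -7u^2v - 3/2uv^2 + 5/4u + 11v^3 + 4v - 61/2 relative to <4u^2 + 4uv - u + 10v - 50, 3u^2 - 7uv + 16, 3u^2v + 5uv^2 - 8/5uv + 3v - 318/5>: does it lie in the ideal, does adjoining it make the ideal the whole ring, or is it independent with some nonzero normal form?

-7u^2v - 3/2uv^2 + 5/4u + 11v^3 + 4v - 61/2 lies in I (it reduces to 0).

First compute the reduced Gröbner basis of I by Buchberger's algorithm.
f_1 = 4u^2 + 4uv - u + 10v - 50, LT = u^2.
f_2 = 3u^2 - 7uv + 16, LT = u^2.
f_3 = 3u^2v + 5uv^2 - 8/5uv + 3v - 318/5, LT = u^2v.

S(f_1,f_2): lcm = u^2. S = 10/3uv - 1/4u + 5/2v - 107/6.
  reduce S modulo (f_1, f_2, f_3):
  remainder 10/3uv - 1/4u + 5/2v - 107/6 ≠ 0; add h_4 = 10/3uv - 1/4u + 5/2v - 107/6 to the basis.

S(f_1,f_3): lcm = u^2v. S = -2/3uv^2 + 17/60uv + 5/2v^2 - 27/2v + 106/5.
  reduce S modulo (f_1, f_2, f_3, h_4):
  remainder 7/400u + 3v^2 - 2069/120v + 13469/600 ≠ 0; add h_5 = 7/400u + 3v^2 - 2069/120v + 13469/600 to the basis.

S(f_1,h_4): lcm = u^2v. S = 3/40u^2 + uv^2 - uv + 107/20u + 5/2v^2 - 25/2v.
  reduce S modulo (f_1, f_2, f_3, h_4, h_5):
  remainder -3623/4v^2 + 312541/60v - 203851/30 ≠ 0; add h_6 = -3623/4v^2 + 312541/60v - 203851/30 to the basis.

S(f_1,h_5): lcm = u^2. S = -1200/7uv^2 + 20711/21uv - 107773/84u + 5/2v - 25/2.
  reduce S modulo (f_1, f_2, f_3, h_4, h_5, h_6):
  remainder -25231750/228249v + 50463500/228249 ≠ 0; add h_7 = -25231750/228249v + 50463500/228249 to the basis.

The other S-polynomials (S(f_2,f_3), S(f_2,h_4), S(f_3,h_4), S(f_2,h_5), S(f_3,h_5), S(h_4,h_5), S(f_1,h_6), S(f_2,h_6), S(f_3,h_6), S(h_4,h_6), S(h_5,h_6), S(f_1,h_7), S(f_2,h_7), S(f_3,h_7), S(h_4,h_7), S(h_5,h_7), S(h_6,h_7)) all reduce to 0 modulo the current basis, so we have a Gröbner basis.
Inter-reduce: drop elements whose leading term is divisible by another's, tail-reduce, and make monic.
Reduced Gröbner basis: {u - 2, v - 2}.
Label its elements g_1 = u - 2, g_2 = v - 2.

Reduce p = -7u^2v - 3/2uv^2 + 5/4u + 11v^3 + 4v - 61/2 modulo G:
  leading term u^2v: subtract (-7uv)·g_1 from -7u^2v - 3/2uv^2 + 5/4u + 11v^3 + 4v - 61/2 → -3/2uv^2 - 14uv + 5/4u + 11v^3 + 4v - 61/2
  leading term uv^2: subtract (-3/2v^2)·g_1 from -3/2uv^2 - 14uv + 5/4u + 11v^3 + 4v - 61/2 → -14uv + 5/4u + 11v^3 - 3v^2 + 4v - 61/2
  leading term uv: subtract (-14v)·g_1 from -14uv + 5/4u + 11v^3 - 3v^2 + 4v - 61/2 → 5/4u + 11v^3 - 3v^2 - 24v - 61/2
  leading term u: subtract (5/4)·g_1 from 5/4u + 11v^3 - 3v^2 - 24v - 61/2 → 11v^3 - 3v^2 - 24v - 28
  leading term v^3: subtract (11v^2)·g_2 from 11v^3 - 3v^2 - 24v - 28 → 19v^2 - 24v - 28
  leading term v^2: subtract (19v)·g_2 from 19v^2 - 24v - 28 → 14v - 28
  leading term v: subtract (14)·g_2 from 14v - 28 → 0
  normal form = 0.
Since the normal form is 0, p ∈ I.

Ideal membership is decidable via reduction modulo a Gröbner basis.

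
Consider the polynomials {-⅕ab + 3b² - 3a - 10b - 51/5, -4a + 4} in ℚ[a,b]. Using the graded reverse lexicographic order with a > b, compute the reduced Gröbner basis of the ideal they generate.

This is the nonlinear analogue of row-reducing a linear system.

f_1 = -⅕ab + 3b² - 3a - 10b - 51/5, LT = ab.
f_2 = -4a + 4, LT = a.

S(f_1,f_2): lcm = ab. S = -15b² + 15a + 51b + 51.
  reduce S modulo (f_1, f_2):
  remainder -15b² + 51b + 66 ≠ 0; add g_3 = -15b² + 51b + 66 to the basis.

The other S-polynomials (S(f_1,g_3), S(f_2,g_3)) all reduce to 0 modulo the current basis, so we have a Gröbner basis.
Inter-reduce: drop elements whose leading term is divisible by another's, tail-reduce, and make monic.

G = {b² - 17/5b - 22/5, a - 1}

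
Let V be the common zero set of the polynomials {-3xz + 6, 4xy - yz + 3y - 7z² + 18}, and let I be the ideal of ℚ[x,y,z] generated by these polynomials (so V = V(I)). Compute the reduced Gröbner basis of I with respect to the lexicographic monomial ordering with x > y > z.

G = {xy - ¼yz + ¾y - 7/4z² + 9/2, xz - 2, yz² - 3yz - 8y + 7z³ - 18z}

f_1 = -3xz + 6, LT = xz.
f_2 = 4xy - yz + 3y - 7z² + 18, LT = xy.

S(f_1,f_2): lcm = xyz. S = ¼yz² - ¾yz - 2y + 7/4z³ - 9/2z.
  reduce S modulo (f_1, f_2):
  remainder ¼yz² - ¾yz - 2y + 7/4z³ - 9/2z ≠ 0; add g_3 = ¼yz² - ¾yz - 2y + 7/4z³ - 9/2z to the basis.

The other S-polynomials (S(f_1,g_3), S(f_2,g_3)) all reduce to 0 modulo the current basis, so we have a Gröbner basis.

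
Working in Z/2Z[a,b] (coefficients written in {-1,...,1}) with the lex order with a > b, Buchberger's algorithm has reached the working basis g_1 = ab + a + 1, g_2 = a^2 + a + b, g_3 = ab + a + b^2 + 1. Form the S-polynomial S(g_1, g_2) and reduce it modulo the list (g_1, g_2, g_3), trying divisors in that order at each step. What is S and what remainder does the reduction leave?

S(g_1, g_2) = a^2 + ab + a + b^2; remainder on division = a + b^2 + b + 1.

lcm(LM(g_1), LM(g_2)) = a^2b.
S = (lcm/LT(g_1))·g_1 − (lcm/LT(g_2))·g_2 = a^2 + ab + a + b^2.
Reduce S modulo (g_1, g_2, g_3) in that order:
  leading term a^2: subtract (1)·g_2 from a^2 + ab + a + b^2 → ab + b^2 + b
  leading term ab: subtract (1)·g_1 from ab + b^2 + b → a + b^2 + b + 1
  leading term a: no divisor's leading term divides it; move a to the remainder.
  leading term b^2: no divisor's leading term divides it; move b^2 to the remainder.
  leading term b: no divisor's leading term divides it; move b to the remainder.
  leading term 1: no divisor's leading term divides it; move 1 to the remainder.
The remainder a + b^2 + b + 1 is nonzero, so it would be added as the next basis element.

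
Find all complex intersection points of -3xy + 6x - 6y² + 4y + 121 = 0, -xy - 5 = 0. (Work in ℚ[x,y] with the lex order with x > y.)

Compute a lex Gröbner basis by Buchberger's algorithm.
f_1 = -3xy + 6x - 6y² + 4y + 121, LT = xy.
f_2 = -xy - 5, LT = xy.

S(f_1,f_2): lcm = xy. S = -2x + 2y² - 4/3y - 136/3.
  leading term x: no divisor's leading term divides it; move -2x to the remainder.
  leading term y²: no divisor's leading term divides it; move 2y² to the remainder.
  leading term y: no divisor's leading term divides it; move -4/3y to the remainder.
  leading term 1: no divisor's leading term divides it; move -136/3 to the remainder.
  remainder -2x + 2y² - 4/3y - 136/3 ≠ 0; add h_3 = -2x + 2y² - 4/3y - 136/3 to the basis.

S(f_1,h_3): lcm = xy. S = -2x + y³ + 4/3y² - 24y - 121/3.
  leading term x: subtract (1)·h_3 from -2x + y³ + 4/3y² - 24y - 121/3 → y³ - ⅔y² - 68/3y + 5
  leading term y³: no divisor's leading term divides it; move y³ to the remainder.
  leading term y²: no divisor's leading term divides it; move -⅔y² to the remainder.
  leading term y: no divisor's leading term divides it; move -68/3y to the remainder.
  leading term 1: no divisor's leading term divides it; move 5 to the remainder.
  remainder y³ - ⅔y² - 68/3y + 5 ≠ 0; add h_4 = y³ - ⅔y² - 68/3y + 5 to the basis.

The other S-polynomials (S(f_2,h_3), S(f_1,h_4), S(f_2,h_4), S(h_3,h_4)) all reduce to 0 modulo the current basis, so we have a Gröbner basis.
Inter-reduce: drop elements whose leading term is divisible by another's, tail-reduce, and make monic.
Reduced Gröbner basis: {x - y² + ⅔y + 68/3, y³ - ⅔y² - 68/3y + 5}.

The lex basis is triangular: the last element involves only y. Solving y³ - ⅔y² - 68/3y + 5 = 0 gives y ∈ {5, -13/6 + sqrt(205)/6, -sqrt(205)/6 - 13/6}; substituting each value into the earlier elements determines the remaining variables.
  y = 5: the earlier basis element becomes x + 1 = 0, giving x = -1 — point (-1, 5).
  y = -13/6 + sqrt(205)/6: the earlier basis element becomes x + 65/6 + 5*sqrt(205)/6 = 0, giving x = -5*sqrt(205)/6 - 65/6 — point (-5*sqrt(205)/6 - 65/6, -13/6 + sqrt(205)/6).
  y = -sqrt(205)/6 - 13/6: the earlier basis element becomes x - 5*sqrt(205)/6 + 65/6 = 0, giving x = -65/6 + 5*sqrt(205)/6 — point (-65/6 + 5*sqrt(205)/6, -sqrt(205)/6 - 13/6).
Substituting each solution back into the original system confirms all equations vanish.
This is the nonlinear analogue of row-reducing a linear system.

{(-1, 5), (-5*sqrt(205)/6 - 65/6, -13/6 + sqrt(205)/6), (-65/6 + 5*sqrt(205)/6, -sqrt(205)/6 - 13/6)}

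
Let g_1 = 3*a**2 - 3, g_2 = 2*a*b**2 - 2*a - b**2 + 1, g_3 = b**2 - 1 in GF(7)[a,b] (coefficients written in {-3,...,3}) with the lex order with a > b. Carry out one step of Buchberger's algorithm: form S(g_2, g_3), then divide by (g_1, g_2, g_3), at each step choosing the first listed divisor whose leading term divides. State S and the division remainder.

lcm(LM(g_2), LM(g_3)) = a*b**2.
S = (lcm/LT(g_2))·g_2 − (lcm/LT(g_3))·g_3 = 3*b**2 - 3.
Reduce S modulo (g_1, g_2, g_3) in that order:
  leading term b**2: subtract (3)·g_3 from 3*b**2 - 3 → 0
The remainder is 0, so this S-polynomial contributes no new basis element.
An S-polynomial is built so that the two leading terms cancel; whether anything survives reduction is exactly the Gröbner-basis criterion.

S(g_2, g_3) = 3*b**2 - 3; remainder on division = 0.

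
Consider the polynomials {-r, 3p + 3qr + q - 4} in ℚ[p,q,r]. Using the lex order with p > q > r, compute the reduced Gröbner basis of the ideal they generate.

Buchberger's algorithm terminates because the ascending chain of leading-term ideals stabilizes.

f_1 = -r, LT = r.
f_2 = 3p + 3qr + q - 4, LT = p.

The S-polynomials (S(f_1,f_2)) all reduce to 0 modulo the current basis, so we have a Gröbner basis.

G = {p + ⅓q - 4/3, r}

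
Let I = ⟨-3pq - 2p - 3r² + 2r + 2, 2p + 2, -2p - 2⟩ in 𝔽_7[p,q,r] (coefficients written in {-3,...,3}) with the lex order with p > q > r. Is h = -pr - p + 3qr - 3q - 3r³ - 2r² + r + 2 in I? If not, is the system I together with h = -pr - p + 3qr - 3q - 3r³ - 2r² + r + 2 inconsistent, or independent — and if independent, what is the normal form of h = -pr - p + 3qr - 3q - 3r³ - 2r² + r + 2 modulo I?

First compute the reduced Gröbner basis of I by Buchberger's algorithm.
f_1 = -3pq - 2p - 3r² + 2r + 2, LT = pq.
f_2 = 2p + 2, LT = p.
f_3 = -2p - 2, LT = p.

S(f_1,f_2): lcm = pq. S = 3p - q + r² - 3r - 3.
  reduce S modulo (f_1, f_2, f_3):
  remainder -q + r² - 3r + 1 ≠ 0; add k_4 = -q + r² - 3r + 1 to the basis.

The other S-polynomials (S(f_1,f_3), S(f_2,f_3), S(f_1,k_4), S(f_2,k_4), S(f_3,k_4)) all reduce to 0 modulo the current basis, so we have a Gröbner basis.
Inter-reduce: drop elements whose leading term is divisible by another's, tail-reduce, and make monic.
Reduced Gröbner basis: {p + 1, q - r² + 3r - 1}.
Label its elements g_1 = p + 1, g_2 = q - r² + 3r - 1.

Reduce h = -pr - p + 3qr - 3q - 3r³ - 2r² + r + 2 modulo G:
  leading term pr: subtract (-r)·g_1 from -pr - p + 3qr - 3q - 3r³ - 2r² + r + 2 → -p + 3qr - 3q - 3r³ - 2r² + 2r + 2
  leading term p: subtract (-1)·g_1 from -p + 3qr - 3q - 3r³ - 2r² + 2r + 2 → 3qr - 3q - 3r³ - 2r² + 2r + 3
  leading term qr: subtract (3r)·g_2 from 3qr - 3q - 3r³ - 2r² + 2r + 3 → -3q + 3r² - 2r + 3
  leading term q: subtract (-3)·g_2 from -3q + 3r² - 2r + 3 → 0
  normal form = 0.
Since the normal form is 0, h ∈ I.

Ideal membership is decidable via reduction modulo a Gröbner basis.

-pr - p + 3qr - 3q - 3r³ - 2r² + r + 2 lies in I (it reduces to 0).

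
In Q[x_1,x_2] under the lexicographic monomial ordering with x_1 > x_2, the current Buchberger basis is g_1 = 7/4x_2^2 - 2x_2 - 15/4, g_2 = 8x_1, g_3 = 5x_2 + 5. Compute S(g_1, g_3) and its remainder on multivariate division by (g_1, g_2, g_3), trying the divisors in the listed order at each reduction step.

S(g_1, g_3) = -15/7x_2 - 15/7; remainder on division = 0.

lcm(LM(g_1), LM(g_3)) = x_2^2.
S = (lcm/LT(g_1))·g_1 − (lcm/LT(g_3))·g_3 = -15/7x_2 - 15/7.
Reduce S modulo (g_1, g_2, g_3) in that order:
  leading term x_2: subtract (-3/7)·g_3 from -15/7x_2 - 15/7 → 0
The remainder is 0, so this S-polynomial contributes no new basis element.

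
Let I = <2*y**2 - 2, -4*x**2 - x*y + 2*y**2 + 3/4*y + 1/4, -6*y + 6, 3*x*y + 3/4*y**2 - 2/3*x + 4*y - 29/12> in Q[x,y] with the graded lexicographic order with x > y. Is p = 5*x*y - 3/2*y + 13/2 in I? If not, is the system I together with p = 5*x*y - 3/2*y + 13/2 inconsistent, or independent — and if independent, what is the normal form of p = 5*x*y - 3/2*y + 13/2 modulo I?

5*x*y - 3/2*y + 13/2 lies in I (it reduces to 0).

First compute the reduced Gröbner basis of I by Buchberger's algorithm.
f_1 = 2*y**2 - 2, LT = y**2.
f_2 = -4*x**2 - x*y + 2*y**2 + 3/4*y + 1/4, LT = x**2.
f_3 = -6*y + 6, LT = y.
f_4 = 3*x*y + 3/4*y**2 - 2/3*x + 4*y - 29/12, LT = x*y.

S(f_1,f_4): lcm = x*y**2. S = -1/4*y**3 + 2/9*x*y - 4/3*y**2 - x + 29/36*y.
  leading term y**3: subtract (-1/8*y)·f_1 from -1/4*y**3 + 2/9*x*y - 4/3*y**2 - x + 29/36*y → 2/9*x*y - 4/3*y**2 - x + 5/9*y
  leading term x*y: subtract (-1/27*x)·f_3 from 2/9*x*y - 4/3*y**2 - x + 5/9*y → -4/3*y**2 - 7/9*x + 5/9*y
  leading term y**2: subtract (-2/3)·f_1 from -4/3*y**2 - 7/9*x + 5/9*y → -7/9*x + 5/9*y - 4/3
  leading term x: no divisor's leading term divides it; move -7/9*x to the remainder.
  leading term y: subtract (-5/54)·f_3 from 5/9*y - 4/3 → -7/9
  leading term 1: no divisor's leading term divides it; move -7/9 to the remainder.
  remainder -7/9*x - 7/9 ≠ 0; add h_5 = -7/9*x - 7/9 to the basis.

The other S-polynomials (S(f_1,f_2), S(f_1,f_3), S(f_2,f_3), S(f_2,f_4), S(f_3,f_4), S(f_1,h_5), S(f_2,h_5), S(f_3,h_5), S(f_4,h_5)) all reduce to 0 modulo the current basis, so we have a Gröbner basis.
Inter-reduce: drop elements whose leading term is divisible by another's, tail-reduce, and make monic.
Reduced Gröbner basis: {x + 1, y - 1}.
Label its elements g_1 = x + 1, g_2 = y - 1.

Reduce p = 5*x*y - 3/2*y + 13/2 modulo G:
  leading term x*y: subtract (5*y)·g_1 from 5*x*y - 3/2*y + 13/2 → -13/2*y + 13/2
  leading term y: subtract (-13/2)·g_2 from -13/2*y + 13/2 → 0
  normal form = 0.
Since the normal form is 0, p ∈ I.

The remainder on division by a Gröbner basis is unique — it is the normal form.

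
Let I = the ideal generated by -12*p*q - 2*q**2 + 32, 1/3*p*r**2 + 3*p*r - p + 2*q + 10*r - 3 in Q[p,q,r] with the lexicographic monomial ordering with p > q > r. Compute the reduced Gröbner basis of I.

f_1 = -12*p*q - 2*q**2 + 32, LT = p*q.
f_2 = 1/3*p*r**2 + 3*p*r - p + 2*q + 10*r - 3, LT = p*r**2.

S(f_1,f_2): lcm = p*q*r**2. S = -9*p*q*r + 3*p*q + 1/6*q**2*r**2 - 6*q**2 - 30*q*r + 9*q - 8/3*r**2.
  leading term p*q*r: subtract (3/4*r)·f_1 from -9*p*q*r + 3*p*q + 1/6*q**2*r**2 - 6*q**2 - 30*q*r + 9*q - 8/3*r**2 → 3*p*q + 1/6*q**2*r**2 + 3/2*q**2*r - 6*q**2 - 30*q*r + 9*q - 8/3*r**2 - 24*r
  leading term p*q: subtract (-1/4)·f_1 from 3*p*q + 1/6*q**2*r**2 + 3/2*q**2*r - 6*q**2 - 30*q*r + 9*q - 8/3*r**2 - 24*r → 1/6*q**2*r**2 + 3/2*q**2*r - 13/2*q**2 - 30*q*r + 9*q - 8/3*r**2 - 24*r + 8
  leading term q**2*r**2: no divisor's leading term divides it; move 1/6*q**2*r**2 to the remainder.
  leading term q**2*r: no divisor's leading term divides it; move 3/2*q**2*r to the remainder.
  leading term q**2: no divisor's leading term divides it; move -13/2*q**2 to the remainder.
  leading term q*r: no divisor's leading term divides it; move -30*q*r to the remainder.
  leading term q: no divisor's leading term divides it; move 9*q to the remainder.
  leading term r**2: no divisor's leading term divides it; move -8/3*r**2 to the remainder.
  leading term r: no divisor's leading term divides it; move -24*r to the remainder.
  leading term 1: no divisor's leading term divides it; move 8 to the remainder.
  remainder 1/6*q**2*r**2 + 3/2*q**2*r - 13/2*q**2 - 30*q*r + 9*q - 8/3*r**2 - 24*r + 8 ≠ 0; add g_3 = 1/6*q**2*r**2 + 3/2*q**2*r - 13/2*q**2 - 30*q*r + 9*q - 8/3*r**2 - 24*r + 8 to the basis.

S(f_1,g_3): lcm = p*q**2*r**2. S = -9*p*q**2*r + 39*p*q**2 + 180*p*q*r - 54*p*q + 16*p*r**2 + 144*p*r - 48*p + 1/6*q**3*r**2 - 8/3*q*r**2.
  leading term p*q**2*r: subtract (3/4*q*r)·f_1 from -9*p*q**2*r + 39*p*q**2 + 180*p*q*r - 54*p*q + 16*p*r**2 + 144*p*r - 48*p + 1/6*q**3*r**2 - 8/3*q*r**2 → 39*p*q**2 + 180*p*q*r - 54*p*q + 16*p*r**2 + 144*p*r - 48*p + 1/6*q**3*r**2 + 3/2*q**3*r - 8/3*q*r**2 - 24*q*r
  leading term p*q**2: subtract (-13/4*q)·f_1 from 39*p*q**2 + 180*p*q*r - 54*p*q + 16*p*r**2 + 144*p*r - 48*p + 1/6*q**3*r**2 + 3/2*q**3*r - 8/3*q*r**2 - 24*q*r → 180*p*q*r - 54*p*q + 16*p*r**2 + 144*p*r - 48*p + 1/6*q**3*r**2 + 3/2*q**3*r - 13/2*q**3 - 8/3*q*r**2 - 24*q*r + 104*q
  leading term p*q*r: subtract (-15*r)·f_1 from 180*p*q*r - 54*p*q + 16*p*r**2 + 144*p*r - 48*p + 1/6*q**3*r**2 + 3/2*q**3*r - 13/2*q**3 - 8/3*q*r**2 - 24*q*r + 104*q → -54*p*q + 16*p*r**2 + 144*p*r - 48*p + 1/6*q**3*r**2 + 3/2*q**3*r - 13/2*q**3 - 30*q**2*r - 8/3*q*r**2 - 24*q*r + 104*q + 480*r
  leading term p*q: subtract (9/2)·f_1 from -54*p*q + 16*p*r**2 + 144*p*r - 48*p + 1/6*q**3*r**2 + 3/2*q**3*r - 13/2*q**3 - 30*q**2*r - 8/3*q*r**2 - 24*q*r + 104*q + 480*r → 16*p*r**2 + 144*p*r - 48*p + 1/6*q**3*r**2 + 3/2*q**3*r - 13/2*q**3 - 30*q**2*r + 9*q**2 - 8/3*q*r**2 - 24*q*r + 104*q + 480*r - 144
  leading term p*r**2: subtract (48)·f_2 from 16*p*r**2 + 144*p*r - 48*p + 1/6*q**3*r**2 + 3/2*q**3*r - 13/2*q**3 - 30*q**2*r + 9*q**2 - 8/3*q*r**2 - 24*q*r + 104*q + 480*r - 144 → 1/6*q**3*r**2 + 3/2*q**3*r - 13/2*q**3 - 30*q**2*r + 9*q**2 - 8/3*q*r**2 - 24*q*r + 8*q
  leading term q**3*r**2: subtract (q)·g_3 from 1/6*q**3*r**2 + 3/2*q**3*r - 13/2*q**3 - 30*q**2*r + 9*q**2 - 8/3*q*r**2 - 24*q*r + 8*q → 0
  remainder 0.

S(f_2,g_3): lcm = p*q**2*r**2. S = 36*p*q**2 + 180*p*q*r - 54*p*q + 16*p*r**2 + 144*p*r - 48*p + 6*q**3 + 30*q**2*r - 9*q**2.
  leading term p*q**2: subtract (-3*q)·f_1 from 36*p*q**2 + 180*p*q*r - 54*p*q + 16*p*r**2 + 144*p*r - 48*p + 6*q**3 + 30*q**2*r - 9*q**2 → 180*p*q*r - 54*p*q + 16*p*r**2 + 144*p*r - 48*p + 30*q**2*r - 9*q**2 + 96*q
  leading term p*q*r: subtract (-15*r)·f_1 from 180*p*q*r - 54*p*q + 16*p*r**2 + 144*p*r - 48*p + 30*q**2*r - 9*q**2 + 96*q → -54*p*q + 16*p*r**2 + 144*p*r - 48*p - 9*q**2 + 96*q + 480*r
  leading term p*q: subtract (9/2)·f_1 from -54*p*q + 16*p*r**2 + 144*p*r - 48*p - 9*q**2 + 96*q + 480*r → 16*p*r**2 + 144*p*r - 48*p + 96*q + 480*r - 144
  leading term p*r**2: subtract (48)·f_2 from 16*p*r**2 + 144*p*r - 48*p + 96*q + 480*r - 144 → 0
  remainder 0.

Every S-polynomial of the final basis reduces to 0, so we have a Gröbner basis.

G = {p*q + 1/6*q**2 - 8/3, p*r**2 + 9*p*r - 3*p + 6*q + 30*r - 9, q**2*r**2 + 9*q**2*r - 39*q**2 - 180*q*r + 54*q - 16*r**2 - 144*r + 48}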